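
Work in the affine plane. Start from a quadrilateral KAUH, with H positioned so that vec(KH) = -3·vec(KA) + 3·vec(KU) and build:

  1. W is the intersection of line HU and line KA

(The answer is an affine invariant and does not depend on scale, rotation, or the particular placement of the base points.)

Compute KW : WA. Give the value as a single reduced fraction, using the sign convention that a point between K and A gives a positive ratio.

Work in coordinates with K = (0, 0), A = (1, 0), U = (0, 1), H = (-3, 3).
1. W is the intersection of line HU and line KA ⇒ W = (3/2, 0)
W = K + t·(A−K) with t = 3/2, so KW:WA = t:(1−t) = 3/2:-1/2

KW:WA = -3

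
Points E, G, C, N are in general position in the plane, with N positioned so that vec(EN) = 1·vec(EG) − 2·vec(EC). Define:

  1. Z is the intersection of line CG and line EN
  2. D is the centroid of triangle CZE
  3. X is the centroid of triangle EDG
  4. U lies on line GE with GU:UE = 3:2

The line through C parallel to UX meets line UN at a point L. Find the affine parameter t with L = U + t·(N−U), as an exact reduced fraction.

t = -2/7

Set E = (0, 0), G = (1, 0), C = (0, 1), N = (1, -2); any affine frame gives the same invariant.
1. Z is the intersection of line CG and line EN ⇒ Z = (-1, 2)
2. D is the centroid of triangle CZE ⇒ D = (-1/3, 1)
3. X is the centroid of triangle EDG ⇒ X = (2/9, 1/3)
4. U lies on line GE with GU:UE = 3:2 ⇒ U = (2/5, 0)
through C parallel to UX: direction (-8/45, 1/3); meets UN at L = (8/35, 4/7)
L = U + t·(N−U) with t = -2/7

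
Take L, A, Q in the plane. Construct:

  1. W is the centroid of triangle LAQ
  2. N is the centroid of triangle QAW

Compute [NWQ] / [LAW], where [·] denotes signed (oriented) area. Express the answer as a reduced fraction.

[NWQ]:[LAW] = -1/3

Choose coordinates L = (0, 0), A = (1, 0), Q = (0, 1).
1. W is the centroid of triangle LAQ ⇒ W = (1/3, 1/3)
2. N is the centroid of triangle QAW ⇒ N = (4/9, 4/9)
2·[NWQ] = -1/9, 2·[LAW] = 1/3
[NWQ]:[LAW] = -1/9:1/3 = -1/3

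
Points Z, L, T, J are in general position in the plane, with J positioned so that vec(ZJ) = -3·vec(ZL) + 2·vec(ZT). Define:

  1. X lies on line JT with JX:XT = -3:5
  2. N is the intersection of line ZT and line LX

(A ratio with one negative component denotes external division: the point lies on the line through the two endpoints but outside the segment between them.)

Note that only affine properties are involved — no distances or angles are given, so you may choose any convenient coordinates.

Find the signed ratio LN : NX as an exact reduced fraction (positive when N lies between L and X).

Choose coordinates Z = (0, 0), L = (1, 0), T = (0, 1), J = (-3, 2).
1. X lies on line JT with JX:XT = -3:5 ⇒ X = (-15/2, 7/2)
2. N is the intersection of line ZT and line LX ⇒ N = (0, 7/17)
N = L + t·(X−L) with t = 2/17, so LN:NX = t:(1−t) = 2/17:15/17

LN:NX = 2/15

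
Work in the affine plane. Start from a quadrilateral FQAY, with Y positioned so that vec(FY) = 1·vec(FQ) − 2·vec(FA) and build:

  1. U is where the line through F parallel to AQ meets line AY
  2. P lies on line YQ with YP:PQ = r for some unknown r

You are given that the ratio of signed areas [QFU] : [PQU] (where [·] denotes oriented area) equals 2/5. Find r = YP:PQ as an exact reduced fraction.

Set F = (0, 0), Q = (1, 0), A = (0, 1), Y = (1, -2); any affine frame gives the same invariant.
1. U is where the line through F parallel to AQ meets line AY ⇒ U = (1/2, -1/2)
2. With YP:PQ = r, write λ = r/(r+1) so P = Y + λ·(Q−Y); P is affine-linear in λ
Every point depending on P is an affine combination of P and λ-independent points, so each such coordinate is linear in λ; the λ² term in each signed area is a multiple of (Q−Y)×(Q−Y) = 0, so 2·[QFU] and 2·[PQU] are each linear in λ. Evaluating at λ=0 and λ=1:
  2·[QFU] = 1/2,   2·[PQU] = −λ + 1
So [QFU]:[PQU] = (1/2) / (−λ + 1). Setting this equal to 2/5:
  1/2 = 2/5·(−λ + 1)  ⇒  λ = -1/4
Then r = λ/(1−λ) = (-1/4)/(5/4) = -1/5. Check: with r = -1/5, P = (1, -5/2) and [QFU]:[PQU] = 2/5 as required.

r = -1/5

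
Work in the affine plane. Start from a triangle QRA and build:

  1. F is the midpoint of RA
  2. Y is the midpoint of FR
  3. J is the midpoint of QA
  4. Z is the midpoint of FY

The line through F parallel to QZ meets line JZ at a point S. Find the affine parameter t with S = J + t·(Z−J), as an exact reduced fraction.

t = 3/5

Choose coordinates Q = (0, 0), R = (1, 0), A = (0, 1).
1. F is the midpoint of RA ⇒ F = (1/2, 1/2)
2. Y is the midpoint of FR ⇒ Y = (3/4, 1/4)
3. J is the midpoint of QA ⇒ J = (0, 1/2)
4. Z is the midpoint of FY ⇒ Z = (5/8, 3/8)
through F parallel to QZ: direction (5/8, 3/8); meets JZ at S = (3/8, 17/40)
S = J + t·(Z−J) with t = 3/5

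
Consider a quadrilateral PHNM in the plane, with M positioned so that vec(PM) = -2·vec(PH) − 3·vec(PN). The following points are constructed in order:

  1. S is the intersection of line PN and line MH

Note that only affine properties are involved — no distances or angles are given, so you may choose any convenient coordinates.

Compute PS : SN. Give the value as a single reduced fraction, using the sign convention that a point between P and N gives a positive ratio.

Work in coordinates with P = (0, 0), H = (1, 0), N = (0, 1), M = (-2, -3).
1. S is the intersection of line PN and line MH ⇒ S = (0, -1)
S = P + t·(N−P) with t = -1, so PS:SN = t:(1−t) = -1:2

PS:SN = -1/2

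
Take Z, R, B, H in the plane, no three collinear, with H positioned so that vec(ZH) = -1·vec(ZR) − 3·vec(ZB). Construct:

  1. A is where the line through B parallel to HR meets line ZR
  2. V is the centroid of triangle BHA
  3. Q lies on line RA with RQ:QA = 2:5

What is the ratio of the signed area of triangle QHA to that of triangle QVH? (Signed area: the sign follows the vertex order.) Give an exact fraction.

[QHA]:[QVH] = -45/28

Assign Z = (0, 0), R = (1, 0), B = (0, 1), H = (-1, -3) — the answer is frame-independent, so this choice is without loss of generality.
1. A is where the line through B parallel to HR meets line ZR ⇒ A = (-2/3, 0)
2. V is the centroid of triangle BHA ⇒ V = (-5/9, -2/3)
3. Q lies on line RA with RQ:QA = 2:5 ⇒ Q = (11/21, 0)
2·[QHA] = -25/7, 2·[QVH] = 20/9
[QHA]:[QVH] = -25/7:20/9 = -45/28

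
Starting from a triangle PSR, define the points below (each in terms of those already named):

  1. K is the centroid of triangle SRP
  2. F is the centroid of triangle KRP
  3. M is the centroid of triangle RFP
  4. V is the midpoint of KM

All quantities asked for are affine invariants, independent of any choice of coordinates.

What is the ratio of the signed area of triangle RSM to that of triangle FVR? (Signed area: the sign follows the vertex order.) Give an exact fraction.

[RSM]:[FVR] = -13

Choose coordinates P = (0, 0), S = (1, 0), R = (0, 1).
1. K is the centroid of triangle SRP ⇒ K = (1/3, 1/3)
2. F is the centroid of triangle KRP ⇒ F = (1/9, 4/9)
3. M is the centroid of triangle RFP ⇒ M = (1/27, 13/27)
4. V is the midpoint of KM ⇒ V = (5/27, 11/27)
2·[RSM] = -13/27, 2·[FVR] = 1/27
[RSM]:[FVR] = -13/27:1/27 = -13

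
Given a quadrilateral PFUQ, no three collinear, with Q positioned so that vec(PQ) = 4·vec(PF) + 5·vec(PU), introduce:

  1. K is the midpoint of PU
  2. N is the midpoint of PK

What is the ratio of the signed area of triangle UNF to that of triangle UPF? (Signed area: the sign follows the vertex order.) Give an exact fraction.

[UNF]:[UPF] = 3/4

Choose coordinates P = (0, 0), F = (1, 0), U = (0, 1), Q = (4, 5).
1. K is the midpoint of PU ⇒ K = (0, 1/2)
2. N is the midpoint of PK ⇒ N = (0, 1/4)
2·[UNF] = 3/4, 2·[UPF] = 1
[UNF]:[UPF] = 3/4:1 = 3/4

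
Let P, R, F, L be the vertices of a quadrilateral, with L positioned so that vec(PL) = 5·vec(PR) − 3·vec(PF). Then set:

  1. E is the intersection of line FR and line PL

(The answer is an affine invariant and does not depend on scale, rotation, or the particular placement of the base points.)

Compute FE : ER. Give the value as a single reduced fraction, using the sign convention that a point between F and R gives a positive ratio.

FE:ER = -5/3

Set P = (0, 0), R = (1, 0), F = (0, 1), L = (5, -3); any affine frame gives the same invariant.
1. E is the intersection of line FR and line PL ⇒ E = (5/2, -3/2)
E = F + t·(R−F) with t = 5/2, so FE:ER = t:(1−t) = 5/2:-3/2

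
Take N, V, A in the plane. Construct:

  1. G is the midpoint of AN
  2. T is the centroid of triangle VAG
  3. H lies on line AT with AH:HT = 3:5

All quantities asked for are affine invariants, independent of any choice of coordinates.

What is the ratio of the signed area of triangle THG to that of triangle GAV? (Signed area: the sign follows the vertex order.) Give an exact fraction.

[THG]:[GAV] = -5/24

Work in coordinates with N = (0, 0), V = (1, 0), A = (0, 1).
1. G is the midpoint of AN ⇒ G = (0, 1/2)
2. T is the centroid of triangle VAG ⇒ T = (1/3, 1/2)
3. H lies on line AT with AH:HT = 3:5 ⇒ H = (1/8, 13/16)
2·[THG] = 5/48, 2·[GAV] = -1/2
[THG]:[GAV] = 5/48:-1/2 = -5/24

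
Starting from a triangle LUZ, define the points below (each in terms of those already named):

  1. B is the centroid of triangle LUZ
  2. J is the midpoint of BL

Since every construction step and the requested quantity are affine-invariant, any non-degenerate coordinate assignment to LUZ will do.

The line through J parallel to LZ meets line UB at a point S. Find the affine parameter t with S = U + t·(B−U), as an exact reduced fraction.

t = 5/4

Work in coordinates with L = (0, 0), U = (1, 0), Z = (0, 1).
1. B is the centroid of triangle LUZ ⇒ B = (1/3, 1/3)
2. J is the midpoint of BL ⇒ J = (1/6, 1/6)
through J parallel to LZ: direction (0, 1); meets UB at S = (1/6, 5/12)
S = U + t·(B−U) with t = 5/4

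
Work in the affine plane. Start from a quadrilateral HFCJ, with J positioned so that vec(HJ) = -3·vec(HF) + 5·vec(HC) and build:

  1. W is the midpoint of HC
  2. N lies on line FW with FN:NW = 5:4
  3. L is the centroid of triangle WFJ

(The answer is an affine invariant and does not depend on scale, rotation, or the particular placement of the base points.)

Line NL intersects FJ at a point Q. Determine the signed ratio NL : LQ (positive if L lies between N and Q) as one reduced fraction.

NL:LQ = 2/3

Set H = (0, 0), F = (1, 0), C = (0, 1), J = (-3, 5); any affine frame gives the same invariant.
1. W is the midpoint of HC ⇒ W = (0, 1/2)
2. N lies on line FW with FN:NW = 5:4 ⇒ N = (4/9, 5/18)
3. L is the centroid of triangle WFJ ⇒ L = (-2/3, 11/6)
line NL meets FJ at Q = (-7/3, 25/6)
L = N + t·(Q−N) with t = 2/5, so NL:LQ = 2/5:3/5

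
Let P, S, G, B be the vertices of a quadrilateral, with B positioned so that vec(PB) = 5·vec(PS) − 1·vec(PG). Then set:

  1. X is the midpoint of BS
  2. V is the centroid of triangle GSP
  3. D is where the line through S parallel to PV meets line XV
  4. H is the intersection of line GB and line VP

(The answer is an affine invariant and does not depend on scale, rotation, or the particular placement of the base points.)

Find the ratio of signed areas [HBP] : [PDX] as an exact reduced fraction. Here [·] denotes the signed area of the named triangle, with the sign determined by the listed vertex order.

Choose coordinates P = (0, 0), S = (1, 0), G = (0, 1), B = (5, -1).
1. X is the midpoint of BS ⇒ X = (3, -1/2)
2. V is the centroid of triangle GSP ⇒ V = (1/3, 1/3)
3. D is where the line through S parallel to PV meets line XV ⇒ D = (23/21, 2/21)
4. H is the intersection of line GB and line VP ⇒ H = (5/7, 5/7)
2·[HBP] = -30/7, 2·[PDX] = -5/6
[HBP]:[PDX] = -30/7:-5/6 = 36/7

[HBP]:[PDX] = 36/7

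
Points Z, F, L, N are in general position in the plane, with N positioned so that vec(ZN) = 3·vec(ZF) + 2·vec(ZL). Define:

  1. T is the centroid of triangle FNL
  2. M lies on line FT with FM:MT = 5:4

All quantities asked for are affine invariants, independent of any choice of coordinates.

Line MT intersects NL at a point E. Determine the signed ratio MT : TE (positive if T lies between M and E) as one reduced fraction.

Choose coordinates Z = (0, 0), F = (1, 0), L = (0, 1), N = (3, 2).
1. T is the centroid of triangle FNL ⇒ T = (4/3, 1)
2. M lies on line FT with FM:MT = 5:4 ⇒ M = (32/27, 5/9)
line MT meets NL at E = (3/2, 3/2)
T = M + t·(E−M) with t = 8/17, so MT:TE = 8/17:9/17

MT:TE = 8/9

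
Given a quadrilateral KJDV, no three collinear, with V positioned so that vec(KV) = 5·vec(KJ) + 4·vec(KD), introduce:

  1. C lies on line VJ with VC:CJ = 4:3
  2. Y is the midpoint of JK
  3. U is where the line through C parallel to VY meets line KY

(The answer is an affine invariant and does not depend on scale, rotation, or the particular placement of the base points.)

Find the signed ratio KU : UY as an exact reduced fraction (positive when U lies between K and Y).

Set K = (0, 0), J = (1, 0), D = (0, 1), V = (5, 4); any affine frame gives the same invariant.
1. C lies on line VJ with VC:CJ = 4:3 ⇒ C = (19/7, 12/7)
2. Y is the midpoint of JK ⇒ Y = (1/2, 0)
3. U is where the line through C parallel to VY meets line KY ⇒ U = (11/14, 0)
U = K + t·(Y−K) with t = 11/7, so KU:UY = t:(1−t) = 11/7:-4/7

KU:UY = -11/4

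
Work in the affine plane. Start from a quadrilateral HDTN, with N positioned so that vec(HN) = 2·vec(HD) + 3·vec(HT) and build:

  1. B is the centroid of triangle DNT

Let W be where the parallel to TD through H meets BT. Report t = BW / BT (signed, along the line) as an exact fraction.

Set H = (0, 0), D = (1, 0), T = (0, 1), N = (2, 3); any affine frame gives the same invariant.
1. B is the centroid of triangle DNT ⇒ B = (1, 4/3)
through H parallel to TD: direction (1, -1); meets BT at W = (-3/4, 3/4)
W = B + t·(T−B) with t = 7/4

t = 7/4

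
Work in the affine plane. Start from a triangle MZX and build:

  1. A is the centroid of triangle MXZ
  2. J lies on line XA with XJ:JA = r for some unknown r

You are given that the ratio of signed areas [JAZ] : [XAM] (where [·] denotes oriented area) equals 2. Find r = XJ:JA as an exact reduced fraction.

r = -3/2

Choose coordinates M = (0, 0), Z = (1, 0), X = (0, 1).
1. A is the centroid of triangle MXZ ⇒ A = (1/3, 1/3)
2. With XJ:JA = r, write λ = r/(r+1) so J = X + λ·(A−X); J is affine-linear in λ
Every point depending on J is an affine combination of J and λ-independent points, so each such coordinate is linear in λ; the λ² term in each signed area is a multiple of (A−X)×(A−X) = 0, so 2·[JAZ] and 2·[XAM] are each linear in λ. Evaluating at λ=0 and λ=1:
  2·[JAZ] = -1/3·λ + 1/3,   2·[XAM] = -1/3
So [JAZ]:[XAM] = (-1/3·λ + 1/3) / (-1/3). Setting this equal to 2:
  -1/3·λ + 1/3 = 2·(-1/3)  ⇒  λ = 3
Then r = λ/(1−λ) = (3)/(-2) = -3/2. Check: with r = -3/2, J = (1, -1) and [JAZ]:[XAM] = 2 as required.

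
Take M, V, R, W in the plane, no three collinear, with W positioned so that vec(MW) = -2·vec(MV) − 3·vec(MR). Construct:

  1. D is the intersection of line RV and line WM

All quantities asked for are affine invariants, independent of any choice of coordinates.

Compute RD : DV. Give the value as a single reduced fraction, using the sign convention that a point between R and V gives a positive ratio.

RD:DV = 2/3

Assign M = (0, 0), V = (1, 0), R = (0, 1), W = (-2, -3) — the answer is frame-independent, so this choice is without loss of generality.
1. D is the intersection of line RV and line WM ⇒ D = (2/5, 3/5)
D = R + t·(V−R) with t = 2/5, so RD:DV = t:(1−t) = 2/5:3/5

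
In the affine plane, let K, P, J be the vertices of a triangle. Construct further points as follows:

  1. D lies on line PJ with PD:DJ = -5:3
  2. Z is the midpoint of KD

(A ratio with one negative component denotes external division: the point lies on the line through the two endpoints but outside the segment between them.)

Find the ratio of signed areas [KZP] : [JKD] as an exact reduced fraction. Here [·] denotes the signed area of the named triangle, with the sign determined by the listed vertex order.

Work in coordinates with K = (0, 0), P = (1, 0), J = (0, 1).
1. D lies on line PJ with PD:DJ = -5:3 ⇒ D = (-3/2, 5/2)
2. Z is the midpoint of KD ⇒ Z = (-3/4, 5/4)
2·[KZP] = -5/4, 2·[JKD] = -3/2
[KZP]:[JKD] = -5/4:-3/2 = 5/6

[KZP]:[JKD] = 5/6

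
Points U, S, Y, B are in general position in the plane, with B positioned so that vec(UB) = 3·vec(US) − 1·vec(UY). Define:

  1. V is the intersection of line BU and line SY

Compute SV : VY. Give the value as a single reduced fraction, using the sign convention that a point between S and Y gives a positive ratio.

Set U = (0, 0), S = (1, 0), Y = (0, 1), B = (3, -1); any affine frame gives the same invariant.
1. V is the intersection of line BU and line SY ⇒ V = (3/2, -1/2)
V = S + t·(Y−S) with t = -1/2, so SV:VY = t:(1−t) = -1/2:3/2

SV:VY = -1/3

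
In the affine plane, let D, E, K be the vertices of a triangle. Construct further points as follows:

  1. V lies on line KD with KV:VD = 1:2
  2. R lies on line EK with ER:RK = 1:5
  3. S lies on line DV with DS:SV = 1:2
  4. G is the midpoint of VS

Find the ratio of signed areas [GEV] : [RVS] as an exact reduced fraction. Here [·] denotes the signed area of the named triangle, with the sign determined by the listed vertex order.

[GEV]:[RVS] = 3/5

Choose coordinates D = (0, 0), E = (1, 0), K = (0, 1).
1. V lies on line KD with KV:VD = 1:2 ⇒ V = (0, 2/3)
2. R lies on line EK with ER:RK = 1:5 ⇒ R = (5/6, 1/6)
3. S lies on line DV with DS:SV = 1:2 ⇒ S = (0, 2/9)
4. G is the midpoint of VS ⇒ G = (0, 4/9)
2·[GEV] = 2/9, 2·[RVS] = 10/27
[GEV]:[RVS] = 2/9:10/27 = 3/5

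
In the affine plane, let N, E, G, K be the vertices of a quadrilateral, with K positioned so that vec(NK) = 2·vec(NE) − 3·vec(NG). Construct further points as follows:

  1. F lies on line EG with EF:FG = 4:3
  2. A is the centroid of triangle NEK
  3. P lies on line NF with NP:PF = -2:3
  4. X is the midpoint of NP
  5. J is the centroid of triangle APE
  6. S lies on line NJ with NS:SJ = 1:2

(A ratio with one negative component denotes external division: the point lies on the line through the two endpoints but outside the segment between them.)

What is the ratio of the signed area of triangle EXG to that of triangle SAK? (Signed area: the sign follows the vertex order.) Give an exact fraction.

[EXG]:[SAK] = 63/31

Set N = (0, 0), E = (1, 0), G = (0, 1), K = (2, -3); any affine frame gives the same invariant.
1. F lies on line EG with EF:FG = 4:3 ⇒ F = (3/7, 4/7)
2. A is the centroid of triangle NEK ⇒ A = (1, -1)
3. P lies on line NF with NP:PF = -2:3 ⇒ P = (-6/7, -8/7)
4. X is the midpoint of NP ⇒ X = (-3/7, -4/7)
5. J is the centroid of triangle APE ⇒ J = (8/21, -5/7)
6. S lies on line NJ with NS:SJ = 1:2 ⇒ S = (8/63, -5/21)
2·[EXG] = -2, 2·[SAK] = -62/63
[EXG]:[SAK] = -2:-62/63 = 63/31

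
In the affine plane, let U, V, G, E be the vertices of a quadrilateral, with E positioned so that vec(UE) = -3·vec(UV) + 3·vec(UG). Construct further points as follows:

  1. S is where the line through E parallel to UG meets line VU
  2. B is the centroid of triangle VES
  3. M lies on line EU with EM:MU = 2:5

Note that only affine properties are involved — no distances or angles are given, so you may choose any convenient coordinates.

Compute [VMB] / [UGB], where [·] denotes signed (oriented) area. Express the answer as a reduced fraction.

Set U = (0, 0), V = (1, 0), G = (0, 1), E = (-3, 3); any affine frame gives the same invariant.
1. S is where the line through E parallel to UG meets line VU ⇒ S = (-3, 0)
2. B is the centroid of triangle VES ⇒ B = (-5/3, 1)
3. M lies on line EU with EM:MU = 2:5 ⇒ M = (-15/7, 15/7)
2·[VMB] = 18/7, 2·[UGB] = 5/3
[VMB]:[UGB] = 18/7:5/3 = 54/35

[VMB]:[UGB] = 54/35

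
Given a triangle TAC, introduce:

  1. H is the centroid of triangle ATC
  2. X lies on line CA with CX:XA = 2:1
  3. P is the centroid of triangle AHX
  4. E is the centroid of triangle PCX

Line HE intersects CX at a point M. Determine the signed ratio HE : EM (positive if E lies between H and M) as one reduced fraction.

Set T = (0, 0), A = (1, 0), C = (0, 1); any affine frame gives the same invariant.
1. H is the centroid of triangle ATC ⇒ H = (1/3, 1/3)
2. X lies on line CA with CX:XA = 2:1 ⇒ X = (2/3, 1/3)
3. P is the centroid of triangle AHX ⇒ P = (2/3, 2/9)
4. E is the centroid of triangle PCX ⇒ E = (4/9, 14/27)
line HE meets CX at M = (11/24, 13/24)
E = H + t·(M−H) with t = 8/9, so HE:EM = 8/9:1/9

HE:EM = 8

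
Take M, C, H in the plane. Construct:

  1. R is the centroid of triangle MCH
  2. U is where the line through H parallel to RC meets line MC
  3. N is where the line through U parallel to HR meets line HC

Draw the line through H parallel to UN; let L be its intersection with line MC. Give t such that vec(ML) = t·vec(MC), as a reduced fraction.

t = 1/2

Assign M = (0, 0), C = (1, 0), H = (0, 1) — the answer is frame-independent, so this choice is without loss of generality.
1. R is the centroid of triangle MCH ⇒ R = (1/3, 1/3)
2. U is where the line through H parallel to RC meets line MC ⇒ U = (2, 0)
3. N is where the line through U parallel to HR meets line HC ⇒ N = (3, -2)
through H parallel to UN: direction (1, -2); meets MC at L = (1/2, 0)
L = M + t·(C−M) with t = 1/2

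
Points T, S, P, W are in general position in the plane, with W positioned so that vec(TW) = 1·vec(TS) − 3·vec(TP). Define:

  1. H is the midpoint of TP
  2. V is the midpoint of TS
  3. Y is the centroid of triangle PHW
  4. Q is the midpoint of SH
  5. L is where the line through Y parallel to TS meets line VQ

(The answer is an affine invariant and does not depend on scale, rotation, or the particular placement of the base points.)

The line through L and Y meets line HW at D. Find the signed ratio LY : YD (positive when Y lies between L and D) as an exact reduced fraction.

LY:YD = 7/2

Assign T = (0, 0), S = (1, 0), P = (0, 1), W = (1, -3) — the answer is frame-independent, so this choice is without loss of generality.
1. H is the midpoint of TP ⇒ H = (0, 1/2)
2. V is the midpoint of TS ⇒ V = (1/2, 0)
3. Y is the centroid of triangle PHW ⇒ Y = (1/3, -1/2)
4. Q is the midpoint of SH ⇒ Q = (1/2, 1/4)
5. L is where the line through Y parallel to TS meets line VQ ⇒ L = (1/2, -1/2)
line LY meets HW at D = (2/7, -1/2)
Y = L + t·(D−L) with t = 7/9, so LY:YD = 7/9:2/9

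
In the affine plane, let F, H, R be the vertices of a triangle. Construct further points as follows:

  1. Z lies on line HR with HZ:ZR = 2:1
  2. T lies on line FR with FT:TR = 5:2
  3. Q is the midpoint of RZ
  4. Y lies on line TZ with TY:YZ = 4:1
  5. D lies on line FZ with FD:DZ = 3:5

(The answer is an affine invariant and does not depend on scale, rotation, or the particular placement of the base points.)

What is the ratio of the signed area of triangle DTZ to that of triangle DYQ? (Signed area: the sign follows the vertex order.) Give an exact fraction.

[DTZ]:[DYQ] = -250/109

Set F = (0, 0), H = (1, 0), R = (0, 1); any affine frame gives the same invariant.
1. Z lies on line HR with HZ:ZR = 2:1 ⇒ Z = (1/3, 2/3)
2. T lies on line FR with FT:TR = 5:2 ⇒ T = (0, 5/7)
3. Q is the midpoint of RZ ⇒ Q = (1/6, 5/6)
4. Y lies on line TZ with TY:YZ = 4:1 ⇒ Y = (4/15, 71/105)
5. D lies on line FZ with FD:DZ = 3:5 ⇒ D = (1/8, 1/4)
2·[DTZ] = -25/168, 2·[DYQ] = 109/1680
[DTZ]:[DYQ] = -25/168:109/1680 = -250/109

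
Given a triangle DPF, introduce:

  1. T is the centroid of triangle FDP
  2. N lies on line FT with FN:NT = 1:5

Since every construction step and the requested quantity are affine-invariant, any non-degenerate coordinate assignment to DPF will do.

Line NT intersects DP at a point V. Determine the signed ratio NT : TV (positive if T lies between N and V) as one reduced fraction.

NT:TV = 5/3

Set D = (0, 0), P = (1, 0), F = (0, 1); any affine frame gives the same invariant.
1. T is the centroid of triangle FDP ⇒ T = (1/3, 1/3)
2. N lies on line FT with FN:NT = 1:5 ⇒ N = (1/18, 8/9)
line NT meets DP at V = (1/2, 0)
T = N + t·(V−N) with t = 5/8, so NT:TV = 5/8:3/8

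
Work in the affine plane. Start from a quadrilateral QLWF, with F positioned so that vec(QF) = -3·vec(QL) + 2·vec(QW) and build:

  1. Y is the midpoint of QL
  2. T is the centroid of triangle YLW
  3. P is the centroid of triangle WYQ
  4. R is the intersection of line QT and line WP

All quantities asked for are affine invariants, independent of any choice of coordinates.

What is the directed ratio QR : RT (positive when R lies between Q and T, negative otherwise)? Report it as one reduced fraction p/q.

Set Q = (0, 0), L = (1, 0), W = (0, 1), F = (-3, 2); any affine frame gives the same invariant.
1. Y is the midpoint of QL ⇒ Y = (1/2, 0)
2. T is the centroid of triangle YLW ⇒ T = (1/2, 1/3)
3. P is the centroid of triangle WYQ ⇒ P = (1/6, 1/3)
4. R is the intersection of line QT and line WP ⇒ R = (3/14, 1/7)
R = Q + t·(T−Q) with t = 3/7, so QR:RT = t:(1−t) = 3/7:4/7

QR:RT = 3/4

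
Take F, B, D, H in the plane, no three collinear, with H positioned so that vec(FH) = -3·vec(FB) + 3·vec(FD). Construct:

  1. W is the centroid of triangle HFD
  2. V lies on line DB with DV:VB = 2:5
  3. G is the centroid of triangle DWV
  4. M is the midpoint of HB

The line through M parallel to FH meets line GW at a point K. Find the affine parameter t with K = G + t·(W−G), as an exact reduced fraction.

Choose coordinates F = (0, 0), B = (1, 0), D = (0, 1), H = (-3, 3).
1. W is the centroid of triangle HFD ⇒ W = (-1, 4/3)
2. V lies on line DB with DV:VB = 2:5 ⇒ V = (2/7, 5/7)
3. G is the centroid of triangle DWV ⇒ G = (-5/21, 64/63)
4. M is the midpoint of HB ⇒ M = (-1, 3/2)
through M parallel to FH: direction (-3, 3); meets GW at K = (-5/7, 17/14)
K = G + t·(W−G) with t = 5/8

t = 5/8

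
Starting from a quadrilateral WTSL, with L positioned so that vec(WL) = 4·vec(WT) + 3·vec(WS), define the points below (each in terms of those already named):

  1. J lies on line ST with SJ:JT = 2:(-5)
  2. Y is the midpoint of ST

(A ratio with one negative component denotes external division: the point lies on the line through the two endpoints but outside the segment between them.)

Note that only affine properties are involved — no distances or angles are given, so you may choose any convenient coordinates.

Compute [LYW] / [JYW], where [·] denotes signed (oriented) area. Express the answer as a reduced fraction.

[LYW]:[JYW] = -3/7

Choose coordinates W = (0, 0), T = (1, 0), S = (0, 1), L = (4, 3).
1. J lies on line ST with SJ:JT = 2:(-5) ⇒ J = (-2/3, 5/3)
2. Y is the midpoint of ST ⇒ Y = (1/2, 1/2)
2·[LYW] = 1/2, 2·[JYW] = -7/6
[LYW]:[JYW] = 1/2:-7/6 = -3/7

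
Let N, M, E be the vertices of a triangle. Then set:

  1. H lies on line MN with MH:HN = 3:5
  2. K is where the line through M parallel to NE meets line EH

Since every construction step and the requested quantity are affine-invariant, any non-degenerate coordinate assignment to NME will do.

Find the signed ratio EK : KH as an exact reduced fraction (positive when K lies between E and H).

EK:KH = -8/3

Work in coordinates with N = (0, 0), M = (1, 0), E = (0, 1).
1. H lies on line MN with MH:HN = 3:5 ⇒ H = (5/8, 0)
2. K is where the line through M parallel to NE meets line EH ⇒ K = (1, -3/5)
K = E + t·(H−E) with t = 8/5, so EK:KH = t:(1−t) = 8/5:-3/5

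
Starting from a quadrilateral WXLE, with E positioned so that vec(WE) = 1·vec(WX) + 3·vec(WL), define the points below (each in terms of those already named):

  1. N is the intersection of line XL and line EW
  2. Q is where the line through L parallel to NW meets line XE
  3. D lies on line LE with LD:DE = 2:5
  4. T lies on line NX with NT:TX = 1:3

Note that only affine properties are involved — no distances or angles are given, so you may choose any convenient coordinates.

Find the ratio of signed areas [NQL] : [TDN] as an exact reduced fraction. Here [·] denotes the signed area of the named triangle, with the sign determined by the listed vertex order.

[NQL]:[TDN] = 56/9

Work in coordinates with W = (0, 0), X = (1, 0), L = (0, 1), E = (1, 3).
1. N is the intersection of line XL and line EW ⇒ N = (1/4, 3/4)
2. Q is where the line through L parallel to NW meets line XE ⇒ Q = (1, 4)
3. D lies on line LE with LD:DE = 2:5 ⇒ D = (2/7, 11/7)
4. T lies on line NX with NT:TX = 1:3 ⇒ T = (7/16, 9/16)
2·[NQL] = 1, 2·[TDN] = 9/56
[NQL]:[TDN] = 1:9/56 = 56/9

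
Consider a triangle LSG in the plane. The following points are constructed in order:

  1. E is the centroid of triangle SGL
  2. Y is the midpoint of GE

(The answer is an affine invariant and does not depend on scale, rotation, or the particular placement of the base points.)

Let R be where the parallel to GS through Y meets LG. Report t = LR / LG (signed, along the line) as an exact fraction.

t = 5/6

Assign L = (0, 0), S = (1, 0), G = (0, 1) — the answer is frame-independent, so this choice is without loss of generality.
1. E is the centroid of triangle SGL ⇒ E = (1/3, 1/3)
2. Y is the midpoint of GE ⇒ Y = (1/6, 2/3)
through Y parallel to GS: direction (1, -1); meets LG at R = (0, 5/6)
R = L + t·(G−L) with t = 5/6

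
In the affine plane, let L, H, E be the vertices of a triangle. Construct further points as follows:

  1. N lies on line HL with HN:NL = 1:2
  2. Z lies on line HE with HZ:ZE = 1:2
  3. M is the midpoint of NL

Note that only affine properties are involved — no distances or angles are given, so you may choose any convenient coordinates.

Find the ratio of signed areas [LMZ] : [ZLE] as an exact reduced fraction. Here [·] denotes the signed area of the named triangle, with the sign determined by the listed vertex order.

Work in coordinates with L = (0, 0), H = (1, 0), E = (0, 1).
1. N lies on line HL with HN:NL = 1:2 ⇒ N = (2/3, 0)
2. Z lies on line HE with HZ:ZE = 1:2 ⇒ Z = (2/3, 1/3)
3. M is the midpoint of NL ⇒ M = (1/3, 0)
2·[LMZ] = 1/9, 2·[ZLE] = -2/3
[LMZ]:[ZLE] = 1/9:-2/3 = -1/6

[LMZ]:[ZLE] = -1/6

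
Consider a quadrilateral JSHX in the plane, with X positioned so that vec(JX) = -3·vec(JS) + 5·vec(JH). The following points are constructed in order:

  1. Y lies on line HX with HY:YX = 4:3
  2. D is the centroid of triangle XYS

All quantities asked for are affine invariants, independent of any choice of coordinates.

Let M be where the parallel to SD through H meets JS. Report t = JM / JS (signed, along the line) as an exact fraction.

Set J = (0, 0), S = (1, 0), H = (0, 1), X = (-3, 5); any affine frame gives the same invariant.
1. Y lies on line HX with HY:YX = 4:3 ⇒ Y = (-12/7, 23/7)
2. D is the centroid of triangle XYS ⇒ D = (-26/21, 58/21)
through H parallel to SD: direction (-47/21, 58/21); meets JS at M = (47/58, 0)
M = J + t·(S−J) with t = 47/58

t = 47/58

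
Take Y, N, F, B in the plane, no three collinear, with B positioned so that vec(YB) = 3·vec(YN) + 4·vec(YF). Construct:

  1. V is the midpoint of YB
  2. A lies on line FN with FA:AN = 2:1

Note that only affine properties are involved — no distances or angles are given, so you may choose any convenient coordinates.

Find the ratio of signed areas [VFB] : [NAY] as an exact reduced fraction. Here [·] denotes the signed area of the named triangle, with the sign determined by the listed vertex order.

[VFB]:[NAY] = -9/2

Set Y = (0, 0), N = (1, 0), F = (0, 1), B = (3, 4); any affine frame gives the same invariant.
1. V is the midpoint of YB ⇒ V = (3/2, 2)
2. A lies on line FN with FA:AN = 2:1 ⇒ A = (2/3, 1/3)
2·[VFB] = -3/2, 2·[NAY] = 1/3
[VFB]:[NAY] = -3/2:1/3 = -9/2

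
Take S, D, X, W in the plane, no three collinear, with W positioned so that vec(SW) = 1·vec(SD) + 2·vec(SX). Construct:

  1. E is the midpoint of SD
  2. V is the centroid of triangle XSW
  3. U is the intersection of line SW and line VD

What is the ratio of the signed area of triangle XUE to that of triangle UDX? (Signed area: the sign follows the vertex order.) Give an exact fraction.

[XUE]:[UDX] = 5/4

Assign S = (0, 0), D = (1, 0), X = (0, 1), W = (1, 2) — the answer is frame-independent, so this choice is without loss of generality.
1. E is the midpoint of SD ⇒ E = (1/2, 0)
2. V is the centroid of triangle XSW ⇒ V = (1/3, 1)
3. U is the intersection of line SW and line VD ⇒ U = (3/7, 6/7)
2·[XUE] = -5/14, 2·[UDX] = -2/7
[XUE]:[UDX] = -5/14:-2/7 = 5/4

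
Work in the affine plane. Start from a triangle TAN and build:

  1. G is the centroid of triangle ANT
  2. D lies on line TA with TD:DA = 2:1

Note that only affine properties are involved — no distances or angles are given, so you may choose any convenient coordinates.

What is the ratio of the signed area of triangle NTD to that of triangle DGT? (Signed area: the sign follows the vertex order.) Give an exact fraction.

[NTD]:[DGT] = 3

Choose coordinates T = (0, 0), A = (1, 0), N = (0, 1).
1. G is the centroid of triangle ANT ⇒ G = (1/3, 1/3)
2. D lies on line TA with TD:DA = 2:1 ⇒ D = (2/3, 0)
2·[NTD] = 2/3, 2·[DGT] = 2/9
[NTD]:[DGT] = 2/3:2/9 = 3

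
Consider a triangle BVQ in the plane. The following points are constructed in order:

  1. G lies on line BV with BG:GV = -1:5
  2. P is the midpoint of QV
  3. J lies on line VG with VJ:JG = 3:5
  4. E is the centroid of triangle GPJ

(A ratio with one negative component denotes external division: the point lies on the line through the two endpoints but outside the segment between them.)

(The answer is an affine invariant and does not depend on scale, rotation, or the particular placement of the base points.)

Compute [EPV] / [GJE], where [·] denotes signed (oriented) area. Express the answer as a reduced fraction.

Assign B = (0, 0), V = (1, 0), Q = (0, 1) — the answer is frame-independent, so this choice is without loss of generality.
1. G lies on line BV with BG:GV = -1:5 ⇒ G = (-1/4, 0)
2. P is the midpoint of QV ⇒ P = (1/2, 1/2)
3. J lies on line VG with VJ:JG = 3:5 ⇒ J = (17/32, 0)
4. E is the centroid of triangle GPJ ⇒ E = (25/96, 1/6)
2·[EPV] = -55/192, 2·[GJE] = 25/192
[EPV]:[GJE] = -55/192:25/192 = -11/5

[EPV]:[GJE] = -11/5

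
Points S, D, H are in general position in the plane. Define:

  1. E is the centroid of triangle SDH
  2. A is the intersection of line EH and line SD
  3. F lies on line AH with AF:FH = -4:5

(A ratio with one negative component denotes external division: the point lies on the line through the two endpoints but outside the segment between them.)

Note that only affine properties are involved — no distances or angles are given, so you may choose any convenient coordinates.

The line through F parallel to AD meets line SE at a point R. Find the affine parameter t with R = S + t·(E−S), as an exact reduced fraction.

t = -12

Assign S = (0, 0), D = (1, 0), H = (0, 1) — the answer is frame-independent, so this choice is without loss of generality.
1. E is the centroid of triangle SDH ⇒ E = (1/3, 1/3)
2. A is the intersection of line EH and line SD ⇒ A = (1/2, 0)
3. F lies on line AH with AF:FH = -4:5 ⇒ F = (5/2, -4)
through F parallel to AD: direction (1/2, 0); meets SE at R = (-4, -4)
R = S + t·(E−S) with t = -12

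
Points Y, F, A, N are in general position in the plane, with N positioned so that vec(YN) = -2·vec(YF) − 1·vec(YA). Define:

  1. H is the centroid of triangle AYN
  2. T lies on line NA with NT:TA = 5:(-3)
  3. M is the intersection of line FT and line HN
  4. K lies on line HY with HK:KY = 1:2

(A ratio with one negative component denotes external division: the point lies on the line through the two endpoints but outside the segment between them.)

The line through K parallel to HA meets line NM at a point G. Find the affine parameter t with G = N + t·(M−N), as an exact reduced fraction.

t = 4/9

Choose coordinates Y = (0, 0), F = (1, 0), A = (0, 1), N = (-2, -1).
1. H is the centroid of triangle AYN ⇒ H = (-2/3, 0)
2. T lies on line NA with NT:TA = 5:(-3) ⇒ T = (3, 4)
3. M is the intersection of line FT and line HN ⇒ M = (2, 2)
4. K lies on line HY with HK:KY = 1:2 ⇒ K = (-4/9, 0)
through K parallel to HA: direction (2/3, 1); meets NM at G = (-2/9, 1/3)
G = N + t·(M−N) with t = 4/9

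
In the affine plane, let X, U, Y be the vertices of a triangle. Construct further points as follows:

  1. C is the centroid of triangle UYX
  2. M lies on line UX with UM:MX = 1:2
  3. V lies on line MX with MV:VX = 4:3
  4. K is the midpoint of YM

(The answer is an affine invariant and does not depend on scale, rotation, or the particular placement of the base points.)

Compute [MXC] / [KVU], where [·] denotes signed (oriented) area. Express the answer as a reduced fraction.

[MXC]:[KVU] = -28/45

Set X = (0, 0), U = (1, 0), Y = (0, 1); any affine frame gives the same invariant.
1. C is the centroid of triangle UYX ⇒ C = (1/3, 1/3)
2. M lies on line UX with UM:MX = 1:2 ⇒ M = (2/3, 0)
3. V lies on line MX with MV:VX = 4:3 ⇒ V = (2/7, 0)
4. K is the midpoint of YM ⇒ K = (1/3, 1/2)
2·[MXC] = -2/9, 2·[KVU] = 5/14
[MXC]:[KVU] = -2/9:5/14 = -28/45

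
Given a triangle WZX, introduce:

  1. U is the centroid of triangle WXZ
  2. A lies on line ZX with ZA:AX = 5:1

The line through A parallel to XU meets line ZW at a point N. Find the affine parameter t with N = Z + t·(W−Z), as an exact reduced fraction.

Assign W = (0, 0), Z = (1, 0), X = (0, 1) — the answer is frame-independent, so this choice is without loss of generality.
1. U is the centroid of triangle WXZ ⇒ U = (1/3, 1/3)
2. A lies on line ZX with ZA:AX = 5:1 ⇒ A = (1/6, 5/6)
through A parallel to XU: direction (1/3, -2/3); meets ZW at N = (7/12, 0)
N = Z + t·(W−Z) with t = 5/12

t = 5/12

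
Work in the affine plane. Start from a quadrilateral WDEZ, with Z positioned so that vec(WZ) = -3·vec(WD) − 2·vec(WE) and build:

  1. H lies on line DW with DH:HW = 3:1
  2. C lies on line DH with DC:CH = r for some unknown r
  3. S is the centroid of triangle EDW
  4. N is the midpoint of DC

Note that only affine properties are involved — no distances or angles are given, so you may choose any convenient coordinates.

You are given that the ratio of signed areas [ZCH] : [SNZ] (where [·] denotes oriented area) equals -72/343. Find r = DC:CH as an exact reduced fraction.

r = 5/2

Set W = (0, 0), D = (1, 0), E = (0, 1), Z = (-3, -2); any affine frame gives the same invariant.
1. H lies on line DW with DH:HW = 3:1 ⇒ H = (1/4, 0)
2. With DC:CH = r, write λ = r/(r+1) so C = D + λ·(H−D); C is affine-linear in λ
3. S is the centroid of triangle EDW ⇒ S = (1/3, 1/3)
4. N is the midpoint of DC ⇒ N is an affine combination of earlier points and hence also affine-linear in λ
Every point depending on C is an affine combination of C and λ-independent points, so each such coordinate is linear in λ; the λ² term in each signed area is a multiple of (H−D)×(H−D) = 0, so 2·[ZCH] and 2·[SNZ] are each linear in λ. Evaluating at λ=0 and λ=1:
  2·[ZCH] = -3/2·λ + 3/2,   2·[SNZ] = 7/8·λ − 8/3
So [ZCH]:[SNZ] = (-3/2·λ + 3/2) / (7/8·λ − 8/3). Setting this equal to -72/343:
  -3/2·λ + 3/2 = -72/343·(7/8·λ − 8/3)  ⇒  λ = 5/7
Then r = λ/(1−λ) = (5/7)/(2/7) = 5/2. Check: with r = 5/2, C = (13/28, 0) and [ZCH]:[SNZ] = -72/343 as required.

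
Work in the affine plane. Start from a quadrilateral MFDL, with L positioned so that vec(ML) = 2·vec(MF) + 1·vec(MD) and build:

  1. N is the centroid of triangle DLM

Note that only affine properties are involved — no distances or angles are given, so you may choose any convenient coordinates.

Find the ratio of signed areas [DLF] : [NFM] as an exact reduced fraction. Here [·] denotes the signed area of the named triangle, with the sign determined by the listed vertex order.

Assign M = (0, 0), F = (1, 0), D = (0, 1), L = (2, 1) — the answer is frame-independent, so this choice is without loss of generality.
1. N is the centroid of triangle DLM ⇒ N = (2/3, 2/3)
2·[DLF] = -2, 2·[NFM] = -2/3
[DLF]:[NFM] = -2:-2/3 = 3

[DLF]:[NFM] = 3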